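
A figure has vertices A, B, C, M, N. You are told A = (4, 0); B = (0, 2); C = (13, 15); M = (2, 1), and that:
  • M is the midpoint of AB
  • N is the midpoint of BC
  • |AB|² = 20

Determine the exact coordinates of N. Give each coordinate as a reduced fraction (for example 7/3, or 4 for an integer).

1. N_x = 13/2  [2·N = B+C = (0, 2)+(13, 15)]
2. N_y = 17/2  [2·N = B+C = (0, 2)+(13, 15)]
   so N = (13/2, 17/2)

N = (13/2, 17/2)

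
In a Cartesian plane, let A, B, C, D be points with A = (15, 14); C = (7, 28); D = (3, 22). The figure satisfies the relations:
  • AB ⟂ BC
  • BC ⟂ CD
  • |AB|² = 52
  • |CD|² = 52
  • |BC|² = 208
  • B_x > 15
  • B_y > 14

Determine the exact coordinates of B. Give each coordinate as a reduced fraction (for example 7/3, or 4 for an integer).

1. B_x = 19  [[BC ⟂ CD ⇒ 4x+6y-196=0] ∩ [|B−(15, 14)|²=52]]
2. B_y = 20  [[BC ⟂ CD ⇒ 4x+6y-196=0] ∩ [|B−(15, 14)|²=52]]
   so B = (19, 20)

B = (19, 20)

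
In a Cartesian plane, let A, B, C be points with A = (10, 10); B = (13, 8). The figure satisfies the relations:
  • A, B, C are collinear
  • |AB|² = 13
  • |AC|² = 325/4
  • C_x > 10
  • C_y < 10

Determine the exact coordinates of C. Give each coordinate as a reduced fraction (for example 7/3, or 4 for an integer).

C = (35/2, 5)

1. C_x = 35/2  [[A, B, C are collinear ⇒ 2x+3y-50=0] ∩ [|C−(10, 10)|²=325/4]]
2. C_y = 5  [[A, B, C are collinear ⇒ 2x+3y-50=0] ∩ [|C−(10, 10)|²=325/4]]
   so C = (35/2, 5)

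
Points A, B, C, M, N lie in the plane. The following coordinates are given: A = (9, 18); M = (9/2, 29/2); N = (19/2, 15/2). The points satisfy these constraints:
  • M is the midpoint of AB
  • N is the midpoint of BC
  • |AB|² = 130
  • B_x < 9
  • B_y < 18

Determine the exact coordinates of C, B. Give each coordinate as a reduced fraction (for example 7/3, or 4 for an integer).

1. B_x = 0  [B = 2·M−A = 2·(9/2, 29/2)−(9, 18)]
2. B_y = 11  [B = 2·M−A = 2·(9/2, 29/2)−(9, 18)]
   so B = (0, 11)
3. C_x = 19  [C = 2·N−B = 2·(19/2, 15/2)−(0, 11)]
4. C_y = 4  [C = 2·N−B = 2·(19/2, 15/2)−(0, 11)]
   so C = (19, 4)

C = (19, 4)
B = (0, 11)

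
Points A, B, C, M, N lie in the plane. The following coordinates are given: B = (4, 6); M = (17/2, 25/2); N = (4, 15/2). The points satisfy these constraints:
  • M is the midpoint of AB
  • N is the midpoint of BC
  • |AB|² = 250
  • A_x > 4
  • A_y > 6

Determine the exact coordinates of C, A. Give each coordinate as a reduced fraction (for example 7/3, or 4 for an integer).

1. A_x = 13  [A = 2·M−B = 2·(17/2, 25/2)−(4, 6)]
2. A_y = 19  [A = 2·M−B = 2·(17/2, 25/2)−(4, 6)]
   so A = (13, 19)
3. C_x = 4  [C = 2·N−B = 2·(4, 15/2)−(4, 6)]
4. C_y = 9  [C = 2·N−B = 2·(4, 15/2)−(4, 6)]
   so C = (4, 9)

C = (4, 9)
A = (13, 19)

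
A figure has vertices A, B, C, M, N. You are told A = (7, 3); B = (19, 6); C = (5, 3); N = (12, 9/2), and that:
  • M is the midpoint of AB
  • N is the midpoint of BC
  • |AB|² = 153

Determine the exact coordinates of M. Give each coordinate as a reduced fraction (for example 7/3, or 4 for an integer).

1. M_x = 13  [2·M = A+B = (7, 3)+(19, 6)]
2. M_y = 9/2  [2·M = A+B = (7, 3)+(19, 6)]
   so M = (13, 9/2)

M = (13, 9/2)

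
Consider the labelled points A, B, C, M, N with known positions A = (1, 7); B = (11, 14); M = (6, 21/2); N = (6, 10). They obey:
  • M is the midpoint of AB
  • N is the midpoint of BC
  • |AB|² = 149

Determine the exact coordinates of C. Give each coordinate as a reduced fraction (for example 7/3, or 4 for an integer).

1. C_x = 1  [C = 2·N−B = 2·(6, 10)−(11, 14)]
2. C_y = 6  [C = 2·N−B = 2·(6, 10)−(11, 14)]
   so C = (1, 6)

C = (1, 6)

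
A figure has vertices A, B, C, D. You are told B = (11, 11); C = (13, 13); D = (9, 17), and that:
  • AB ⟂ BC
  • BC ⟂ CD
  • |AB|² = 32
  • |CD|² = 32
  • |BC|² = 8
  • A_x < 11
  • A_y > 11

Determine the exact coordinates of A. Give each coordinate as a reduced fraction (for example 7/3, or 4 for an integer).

A = (7, 15)

1. A_x = 7  [[AB ⟂ BC ⇒ -2x-2y+44=0] ∩ [|A−(11, 11)|²=32]]
2. A_y = 15  [[AB ⟂ BC ⇒ -2x-2y+44=0] ∩ [|A−(11, 11)|²=32]]
   so A = (7, 15)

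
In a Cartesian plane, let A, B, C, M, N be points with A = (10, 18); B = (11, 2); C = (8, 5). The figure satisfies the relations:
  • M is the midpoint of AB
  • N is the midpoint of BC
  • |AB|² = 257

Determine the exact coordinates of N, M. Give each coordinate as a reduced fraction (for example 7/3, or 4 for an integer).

N = (19/2, 7/2)
M = (21/2, 10)

1. M_x = 21/2  [2·M = A+B = (10, 18)+(11, 2)]
2. M_y = 10  [2·M = A+B = (10, 18)+(11, 2)]
   so M = (21/2, 10)
3. N_x = 19/2  [2·N = B+C = (11, 2)+(8, 5)]
4. N_y = 7/2  [2·N = B+C = (11, 2)+(8, 5)]
   so N = (19/2, 7/2)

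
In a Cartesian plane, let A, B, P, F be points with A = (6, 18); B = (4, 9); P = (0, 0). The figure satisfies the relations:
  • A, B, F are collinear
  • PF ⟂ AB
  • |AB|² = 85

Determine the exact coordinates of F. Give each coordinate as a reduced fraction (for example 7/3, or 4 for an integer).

1. F_x = 162/85  [[A, B, F are collinear ⇒ 9x-2y-18=0] ∩ [PF ⟂ AB ⇒ -2x-9y=0]]
2. F_y = -36/85  [[A, B, F are collinear ⇒ 9x-2y-18=0] ∩ [PF ⟂ AB ⇒ -2x-9y=0]]
   so F = (162/85, -36/85)

F = (162/85, -36/85)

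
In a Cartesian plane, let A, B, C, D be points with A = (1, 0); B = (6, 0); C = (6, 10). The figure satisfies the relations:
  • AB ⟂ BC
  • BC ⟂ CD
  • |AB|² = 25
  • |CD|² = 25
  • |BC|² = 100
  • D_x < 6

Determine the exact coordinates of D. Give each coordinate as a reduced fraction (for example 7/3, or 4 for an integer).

D = (1, 10)

1. D_x = 1  [[BC ⟂ CD ⇒ 10y-100=0] ∩ [|D−(6, 10)|²=25]]
2. D_y = 10  [[BC ⟂ CD ⇒ 10y-100=0] ∩ [|D−(6, 10)|²=25]]
   so D = (1, 10)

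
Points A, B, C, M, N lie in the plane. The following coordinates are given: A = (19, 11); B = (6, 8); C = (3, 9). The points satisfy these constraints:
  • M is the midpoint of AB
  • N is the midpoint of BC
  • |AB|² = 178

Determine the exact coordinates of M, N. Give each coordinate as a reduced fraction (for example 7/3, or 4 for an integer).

1. M_x = 25/2  [2·M = A+B = (19, 11)+(6, 8)]
2. M_y = 19/2  [2·M = A+B = (19, 11)+(6, 8)]
   so M = (25/2, 19/2)
3. N_x = 9/2  [2·N = B+C = (6, 8)+(3, 9)]
4. N_y = 17/2  [2·N = B+C = (6, 8)+(3, 9)]
   so N = (9/2, 17/2)

M = (25/2, 19/2)
N = (9/2, 17/2)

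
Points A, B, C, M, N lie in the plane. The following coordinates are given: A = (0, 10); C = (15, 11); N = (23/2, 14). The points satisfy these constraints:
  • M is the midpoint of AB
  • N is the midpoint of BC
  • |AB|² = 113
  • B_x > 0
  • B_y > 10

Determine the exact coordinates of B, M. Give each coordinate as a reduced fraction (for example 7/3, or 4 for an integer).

1. B_x = 8  [B = 2·N−C = 2·(23/2, 14)−(15, 11)]
2. B_y = 17  [B = 2·N−C = 2·(23/2, 14)−(15, 11)]
   so B = (8, 17)
3. M_x = 4  [2·M = A+B = (0, 10)+(8, 17)]
4. M_y = 27/2  [2·M = A+B = (0, 10)+(8, 17)]
   so M = (4, 27/2)

B = (8, 17)
M = (4, 27/2)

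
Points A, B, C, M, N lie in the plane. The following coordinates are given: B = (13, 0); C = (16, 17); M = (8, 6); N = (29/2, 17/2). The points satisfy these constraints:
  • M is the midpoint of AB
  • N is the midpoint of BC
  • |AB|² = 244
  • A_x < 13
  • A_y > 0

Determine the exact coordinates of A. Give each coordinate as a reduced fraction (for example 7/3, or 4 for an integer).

1. A_x = 3  [A = 2·M−B = 2·(8, 6)−(13, 0)]
2. A_y = 12  [A = 2·M−B = 2·(8, 6)−(13, 0)]
   so A = (3, 12)

A = (3, 12)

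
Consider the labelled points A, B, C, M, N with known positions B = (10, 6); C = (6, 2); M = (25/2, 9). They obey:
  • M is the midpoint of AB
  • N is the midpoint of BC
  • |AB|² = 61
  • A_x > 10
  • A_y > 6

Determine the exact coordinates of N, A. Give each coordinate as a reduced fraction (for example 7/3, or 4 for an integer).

1. A_x = 15  [A = 2·M−B = 2·(25/2, 9)−(10, 6)]
2. A_y = 12  [A = 2·M−B = 2·(25/2, 9)−(10, 6)]
   so A = (15, 12)
3. N_x = 8  [2·N = B+C = (10, 6)+(6, 2)]
4. N_y = 4  [2·N = B+C = (10, 6)+(6, 2)]
   so N = (8, 4)

N = (8, 4)
A = (15, 12)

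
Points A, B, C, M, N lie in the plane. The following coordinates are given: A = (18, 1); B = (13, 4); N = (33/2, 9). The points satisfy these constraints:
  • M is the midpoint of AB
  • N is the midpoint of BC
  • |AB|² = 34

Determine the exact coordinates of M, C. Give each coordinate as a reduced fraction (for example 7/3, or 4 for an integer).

1. M_x = 31/2  [2·M = A+B = (18, 1)+(13, 4)]
2. M_y = 5/2  [2·M = A+B = (18, 1)+(13, 4)]
   so M = (31/2, 5/2)
3. C_x = 20  [C = 2·N−B = 2·(33/2, 9)−(13, 4)]
4. C_y = 14  [C = 2·N−B = 2·(33/2, 9)−(13, 4)]
   so C = (20, 14)

M = (31/2, 5/2)
C = (20, 14)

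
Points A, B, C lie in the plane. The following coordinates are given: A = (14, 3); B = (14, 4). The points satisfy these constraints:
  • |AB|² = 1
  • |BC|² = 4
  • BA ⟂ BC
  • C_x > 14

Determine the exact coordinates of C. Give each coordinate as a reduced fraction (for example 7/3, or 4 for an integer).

C = (16, 4)

1. C_x = 16  [[BA ⟂ BC ⇒ -1y+4=0] ∩ [|C−(14, 4)|²=4]]
2. C_y = 4  [[BA ⟂ BC ⇒ -1y+4=0] ∩ [|C−(14, 4)|²=4]]
   so C = (16, 4)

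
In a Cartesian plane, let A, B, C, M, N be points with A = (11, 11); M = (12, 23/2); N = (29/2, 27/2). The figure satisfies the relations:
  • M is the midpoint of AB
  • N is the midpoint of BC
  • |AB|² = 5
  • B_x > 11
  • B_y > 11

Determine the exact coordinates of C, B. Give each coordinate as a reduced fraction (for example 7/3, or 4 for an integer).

1. B_x = 13  [B = 2·M−A = 2·(12, 23/2)−(11, 11)]
2. B_y = 12  [B = 2·M−A = 2·(12, 23/2)−(11, 11)]
   so B = (13, 12)
3. C_x = 16  [C = 2·N−B = 2·(29/2, 27/2)−(13, 12)]
4. C_y = 15  [C = 2·N−B = 2·(29/2, 27/2)−(13, 12)]
   so C = (16, 15)

C = (16, 15)
B = (13, 12)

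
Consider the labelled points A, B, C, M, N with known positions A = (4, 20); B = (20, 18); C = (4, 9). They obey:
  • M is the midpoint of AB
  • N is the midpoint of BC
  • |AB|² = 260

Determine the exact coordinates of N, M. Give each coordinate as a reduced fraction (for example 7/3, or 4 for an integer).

1. M_x = 12  [2·M = A+B = (4, 20)+(20, 18)]
2. M_y = 19  [2·M = A+B = (4, 20)+(20, 18)]
   so M = (12, 19)
3. N_x = 12  [2·N = B+C = (20, 18)+(4, 9)]
4. N_y = 27/2  [2·N = B+C = (20, 18)+(4, 9)]
   so N = (12, 27/2)

N = (12, 27/2)
M = (12, 19)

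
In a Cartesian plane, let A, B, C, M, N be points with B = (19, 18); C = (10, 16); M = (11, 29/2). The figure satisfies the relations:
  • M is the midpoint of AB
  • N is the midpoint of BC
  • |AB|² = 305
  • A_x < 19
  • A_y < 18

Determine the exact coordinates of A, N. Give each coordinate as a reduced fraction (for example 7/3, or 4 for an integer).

A = (3, 11)
N = (29/2, 17)

1. A_x = 3  [A = 2·M−B = 2·(11, 29/2)−(19, 18)]
2. A_y = 11  [A = 2·M−B = 2·(11, 29/2)−(19, 18)]
   so A = (3, 11)
3. N_x = 29/2  [2·N = B+C = (19, 18)+(10, 16)]
4. N_y = 17  [2·N = B+C = (19, 18)+(10, 16)]
   so N = (29/2, 17)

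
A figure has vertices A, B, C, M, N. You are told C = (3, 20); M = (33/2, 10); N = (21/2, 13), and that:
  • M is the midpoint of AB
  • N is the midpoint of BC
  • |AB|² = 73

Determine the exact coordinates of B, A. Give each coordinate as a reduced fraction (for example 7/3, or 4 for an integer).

1. B_x = 18  [B = 2·N−C = 2·(21/2, 13)−(3, 20)]
2. B_y = 6  [B = 2·N−C = 2·(21/2, 13)−(3, 20)]
   so B = (18, 6)
3. A_x = 15  [A = 2·M−B = 2·(33/2, 10)−(18, 6)]
4. A_y = 14  [A = 2·M−B = 2·(33/2, 10)−(18, 6)]
   so A = (15, 14)

B = (18, 6)
A = (15, 14)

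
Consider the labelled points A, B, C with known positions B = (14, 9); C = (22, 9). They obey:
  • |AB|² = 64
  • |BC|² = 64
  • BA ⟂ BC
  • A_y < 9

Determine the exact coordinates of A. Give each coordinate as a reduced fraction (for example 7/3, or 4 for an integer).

1. A_x = 14  [[BA ⟂ BC ⇒ 8x-112=0] ∩ [|A−(14, 9)|²=64]]
2. A_y = 1  [[BA ⟂ BC ⇒ 8x-112=0] ∩ [|A−(14, 9)|²=64]]
   so A = (14, 1)

A = (14, 1)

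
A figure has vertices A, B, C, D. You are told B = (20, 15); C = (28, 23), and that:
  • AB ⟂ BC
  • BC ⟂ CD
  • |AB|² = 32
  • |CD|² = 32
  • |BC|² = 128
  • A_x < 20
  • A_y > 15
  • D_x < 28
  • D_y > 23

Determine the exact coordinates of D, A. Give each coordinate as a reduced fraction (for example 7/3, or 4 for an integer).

1. D_x = 24  [[BC ⟂ CD ⇒ 8x+8y-408=0] ∩ [|D−(28, 23)|²=32]]
2. D_y = 27  [[BC ⟂ CD ⇒ 8x+8y-408=0] ∩ [|D−(28, 23)|²=32]]
   so D = (24, 27)
3. A_x = 16  [[AB ⟂ BC ⇒ -8x-8y+280=0] ∩ [|A−(20, 15)|²=32]]
4. A_y = 19  [[AB ⟂ BC ⇒ -8x-8y+280=0] ∩ [|A−(20, 15)|²=32]]
   so A = (16, 19)

D = (24, 27)
A = (16, 19)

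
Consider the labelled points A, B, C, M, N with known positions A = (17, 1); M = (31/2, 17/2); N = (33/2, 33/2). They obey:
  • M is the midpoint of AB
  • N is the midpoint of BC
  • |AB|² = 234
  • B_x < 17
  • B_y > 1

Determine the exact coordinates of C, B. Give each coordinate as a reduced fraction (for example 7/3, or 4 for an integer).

1. B_x = 14  [B = 2·M−A = 2·(31/2, 17/2)−(17, 1)]
2. B_y = 16  [B = 2·M−A = 2·(31/2, 17/2)−(17, 1)]
   so B = (14, 16)
3. C_x = 19  [C = 2·N−B = 2·(33/2, 33/2)−(14, 16)]
4. C_y = 17  [C = 2·N−B = 2·(33/2, 33/2)−(14, 16)]
   so C = (19, 17)

C = (19, 17)
B = (14, 16)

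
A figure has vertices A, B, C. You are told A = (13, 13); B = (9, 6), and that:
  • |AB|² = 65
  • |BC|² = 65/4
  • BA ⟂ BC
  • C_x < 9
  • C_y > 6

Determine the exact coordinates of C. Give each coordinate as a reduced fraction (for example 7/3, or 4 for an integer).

1. C_x = 11/2  [[BA ⟂ BC ⇒ 4x+7y-78=0] ∩ [|C−(9, 6)|²=65/4]]
2. C_y = 8  [[BA ⟂ BC ⇒ 4x+7y-78=0] ∩ [|C−(9, 6)|²=65/4]]
   so C = (11/2, 8)

C = (11/2, 8)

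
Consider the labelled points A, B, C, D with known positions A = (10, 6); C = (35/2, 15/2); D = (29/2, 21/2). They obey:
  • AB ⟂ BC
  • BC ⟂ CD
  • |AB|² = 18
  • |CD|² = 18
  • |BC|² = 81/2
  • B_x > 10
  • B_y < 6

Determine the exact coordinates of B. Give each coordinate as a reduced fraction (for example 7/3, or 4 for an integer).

B = (13, 3)

1. B_x = 13  [[BC ⟂ CD ⇒ 3x-3y-30=0] ∩ [|B−(10, 6)|²=18]]
2. B_y = 3  [[BC ⟂ CD ⇒ 3x-3y-30=0] ∩ [|B−(10, 6)|²=18]]
   so B = (13, 3)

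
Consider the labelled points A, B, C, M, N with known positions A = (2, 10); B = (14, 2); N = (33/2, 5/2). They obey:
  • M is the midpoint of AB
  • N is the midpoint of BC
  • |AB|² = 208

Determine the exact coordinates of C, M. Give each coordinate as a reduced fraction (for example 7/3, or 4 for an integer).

C = (19, 3)
M = (8, 6)

1. M_x = 8  [2·M = A+B = (2, 10)+(14, 2)]
2. M_y = 6  [2·M = A+B = (2, 10)+(14, 2)]
   so M = (8, 6)
3. C_x = 19  [C = 2·N−B = 2·(33/2, 5/2)−(14, 2)]
4. C_y = 3  [C = 2·N−B = 2·(33/2, 5/2)−(14, 2)]
   so C = (19, 3)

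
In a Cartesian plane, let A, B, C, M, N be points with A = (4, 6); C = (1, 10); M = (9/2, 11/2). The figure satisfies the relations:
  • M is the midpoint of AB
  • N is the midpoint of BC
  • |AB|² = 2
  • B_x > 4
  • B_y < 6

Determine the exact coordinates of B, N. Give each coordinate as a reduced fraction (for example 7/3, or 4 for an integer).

B = (5, 5)
N = (3, 15/2)

1. B_x = 5  [B = 2·M−A = 2·(9/2, 11/2)−(4, 6)]
2. B_y = 5  [B = 2·M−A = 2·(9/2, 11/2)−(4, 6)]
   so B = (5, 5)
3. N_x = 3  [2·N = B+C = (5, 5)+(1, 10)]
4. N_y = 15/2  [2·N = B+C = (5, 5)+(1, 10)]
   so N = (3, 15/2)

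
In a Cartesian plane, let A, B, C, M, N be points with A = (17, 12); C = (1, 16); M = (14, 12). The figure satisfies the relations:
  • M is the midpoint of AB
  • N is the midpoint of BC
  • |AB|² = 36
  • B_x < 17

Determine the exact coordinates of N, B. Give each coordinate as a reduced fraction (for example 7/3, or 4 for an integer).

1. B_x = 11  [B = 2·M−A = 2·(14, 12)−(17, 12)]
2. B_y = 12  [B = 2·M−A = 2·(14, 12)−(17, 12)]
   so B = (11, 12)
3. N_x = 6  [2·N = B+C = (11, 12)+(1, 16)]
4. N_y = 14  [2·N = B+C = (11, 12)+(1, 16)]
   so N = (6, 14)

N = (6, 14)
B = (11, 12)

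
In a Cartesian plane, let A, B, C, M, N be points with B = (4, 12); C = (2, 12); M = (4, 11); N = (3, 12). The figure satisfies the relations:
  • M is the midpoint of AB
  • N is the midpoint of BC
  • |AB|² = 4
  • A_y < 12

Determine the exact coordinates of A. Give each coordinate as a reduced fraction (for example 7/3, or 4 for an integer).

A = (4, 10)

1. A_x = 4  [A = 2·M−B = 2·(4, 11)−(4, 12)]
2. A_y = 10  [A = 2·M−B = 2·(4, 11)−(4, 12)]
   so A = (4, 10)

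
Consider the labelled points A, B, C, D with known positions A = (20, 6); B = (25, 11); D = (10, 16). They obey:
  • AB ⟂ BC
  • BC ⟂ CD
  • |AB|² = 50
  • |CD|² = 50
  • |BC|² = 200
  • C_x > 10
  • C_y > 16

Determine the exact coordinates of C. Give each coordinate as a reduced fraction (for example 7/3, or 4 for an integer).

1. C_x = 15  [[AB ⟂ BC ⇒ 5x+5y-180=0] ∩ [|C−(10, 16)|²=50]]
2. C_y = 21  [[AB ⟂ BC ⇒ 5x+5y-180=0] ∩ [|C−(10, 16)|²=50]]
   so C = (15, 21)

C = (15, 21)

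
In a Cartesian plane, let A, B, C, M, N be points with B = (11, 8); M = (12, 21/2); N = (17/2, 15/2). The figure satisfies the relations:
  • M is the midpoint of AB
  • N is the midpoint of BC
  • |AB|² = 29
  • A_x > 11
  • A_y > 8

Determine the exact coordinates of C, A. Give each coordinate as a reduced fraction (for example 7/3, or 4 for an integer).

C = (6, 7)
A = (13, 13)

1. A_x = 13  [A = 2·M−B = 2·(12, 21/2)−(11, 8)]
2. A_y = 13  [A = 2·M−B = 2·(12, 21/2)−(11, 8)]
   so A = (13, 13)
3. C_x = 6  [C = 2·N−B = 2·(17/2, 15/2)−(11, 8)]
4. C_y = 7  [C = 2·N−B = 2·(17/2, 15/2)−(11, 8)]
   so C = (6, 7)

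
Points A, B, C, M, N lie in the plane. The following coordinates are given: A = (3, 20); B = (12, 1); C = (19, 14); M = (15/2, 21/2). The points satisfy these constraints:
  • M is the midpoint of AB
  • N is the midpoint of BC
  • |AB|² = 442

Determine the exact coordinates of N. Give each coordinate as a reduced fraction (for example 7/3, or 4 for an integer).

1. N_x = 31/2  [2·N = B+C = (12, 1)+(19, 14)]
2. N_y = 15/2  [2·N = B+C = (12, 1)+(19, 14)]
   so N = (31/2, 15/2)

N = (31/2, 15/2)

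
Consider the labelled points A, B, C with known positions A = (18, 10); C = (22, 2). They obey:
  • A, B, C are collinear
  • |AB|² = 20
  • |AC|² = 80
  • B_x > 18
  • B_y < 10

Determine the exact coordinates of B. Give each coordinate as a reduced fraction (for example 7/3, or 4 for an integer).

1. B_x = 20  [[A, B, C are collinear ⇒ -8x-4y+184=0] ∩ [|B−(18, 10)|²=20]]
2. B_y = 6  [[A, B, C are collinear ⇒ -8x-4y+184=0] ∩ [|B−(18, 10)|²=20]]
   so B = (20, 6)

B = (20, 6)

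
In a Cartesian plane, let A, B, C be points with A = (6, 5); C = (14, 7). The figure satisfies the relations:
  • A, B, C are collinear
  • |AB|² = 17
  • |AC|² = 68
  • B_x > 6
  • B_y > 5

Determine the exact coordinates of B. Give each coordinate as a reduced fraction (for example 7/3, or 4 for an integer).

1. B_x = 10  [[A, B, C are collinear ⇒ 2x-8y+28=0] ∩ [|B−(6, 5)|²=17]]
2. B_y = 6  [[A, B, C are collinear ⇒ 2x-8y+28=0] ∩ [|B−(6, 5)|²=17]]
   so B = (10, 6)

B = (10, 6)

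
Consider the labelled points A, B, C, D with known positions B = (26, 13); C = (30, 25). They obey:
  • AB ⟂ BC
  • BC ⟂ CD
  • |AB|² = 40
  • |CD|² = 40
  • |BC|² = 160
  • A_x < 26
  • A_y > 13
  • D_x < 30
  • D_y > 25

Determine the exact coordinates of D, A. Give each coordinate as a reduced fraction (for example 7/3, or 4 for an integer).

1. D_x = 24  [[BC ⟂ CD ⇒ 4x+12y-420=0] ∩ [|D−(30, 25)|²=40]]
2. D_y = 27  [[BC ⟂ CD ⇒ 4x+12y-420=0] ∩ [|D−(30, 25)|²=40]]
   so D = (24, 27)
3. A_x = 20  [[AB ⟂ BC ⇒ -4x-12y+260=0] ∩ [|A−(26, 13)|²=40]]
4. A_y = 15  [[AB ⟂ BC ⇒ -4x-12y+260=0] ∩ [|A−(26, 13)|²=40]]
   so A = (20, 15)

D = (24, 27)
A = (20, 15)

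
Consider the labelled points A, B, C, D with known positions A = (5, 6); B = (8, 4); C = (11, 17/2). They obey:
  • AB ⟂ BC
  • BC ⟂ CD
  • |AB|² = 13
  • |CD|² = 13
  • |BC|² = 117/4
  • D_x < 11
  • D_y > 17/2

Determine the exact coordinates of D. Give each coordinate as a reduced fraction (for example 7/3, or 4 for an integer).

D = (8, 21/2)

1. D_x = 8  [[BC ⟂ CD ⇒ 3x+9/2y-285/4=0] ∩ [|D−(11, 17/2)|²=13]]
2. D_y = 21/2  [[BC ⟂ CD ⇒ 3x+9/2y-285/4=0] ∩ [|D−(11, 17/2)|²=13]]
   so D = (8, 21/2)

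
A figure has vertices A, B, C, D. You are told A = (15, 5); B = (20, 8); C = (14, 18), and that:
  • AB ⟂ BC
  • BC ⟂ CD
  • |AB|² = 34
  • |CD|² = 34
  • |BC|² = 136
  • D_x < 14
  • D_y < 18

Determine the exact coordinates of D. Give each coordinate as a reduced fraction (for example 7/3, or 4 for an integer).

D = (9, 15)

1. D_x = 9  [[BC ⟂ CD ⇒ -6x+10y-96=0] ∩ [|D−(14, 18)|²=34]]
2. D_y = 15  [[BC ⟂ CD ⇒ -6x+10y-96=0] ∩ [|D−(14, 18)|²=34]]
   so D = (9, 15)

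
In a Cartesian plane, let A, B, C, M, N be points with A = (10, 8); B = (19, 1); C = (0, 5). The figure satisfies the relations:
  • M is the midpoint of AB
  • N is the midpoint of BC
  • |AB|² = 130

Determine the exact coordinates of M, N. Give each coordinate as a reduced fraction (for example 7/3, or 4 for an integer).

1. M_x = 29/2  [2·M = A+B = (10, 8)+(19, 1)]
2. M_y = 9/2  [2·M = A+B = (10, 8)+(19, 1)]
   so M = (29/2, 9/2)
3. N_x = 19/2  [2·N = B+C = (19, 1)+(0, 5)]
4. N_y = 3  [2·N = B+C = (19, 1)+(0, 5)]
   so N = (19/2, 3)

M = (29/2, 9/2)
N = (19/2, 3)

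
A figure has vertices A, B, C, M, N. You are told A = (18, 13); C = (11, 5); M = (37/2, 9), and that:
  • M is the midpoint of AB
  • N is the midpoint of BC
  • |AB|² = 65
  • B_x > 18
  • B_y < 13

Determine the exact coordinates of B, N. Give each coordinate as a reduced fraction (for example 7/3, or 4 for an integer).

B = (19, 5)
N = (15, 5)

1. B_x = 19  [B = 2·M−A = 2·(37/2, 9)−(18, 13)]
2. B_y = 5  [B = 2·M−A = 2·(37/2, 9)−(18, 13)]
   so B = (19, 5)
3. N_x = 15  [2·N = B+C = (19, 5)+(11, 5)]
4. N_y = 5  [2·N = B+C = (19, 5)+(11, 5)]
   so N = (15, 5)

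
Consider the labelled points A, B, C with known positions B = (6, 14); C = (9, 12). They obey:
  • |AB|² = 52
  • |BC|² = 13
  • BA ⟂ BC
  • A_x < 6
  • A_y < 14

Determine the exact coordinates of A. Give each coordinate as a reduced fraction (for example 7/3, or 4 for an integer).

1. A_x = 2  [[BA ⟂ BC ⇒ 3x-2y+10=0] ∩ [|A−(6, 14)|²=52]]
2. A_y = 8  [[BA ⟂ BC ⇒ 3x-2y+10=0] ∩ [|A−(6, 14)|²=52]]
   so A = (2, 8)

A = (2, 8)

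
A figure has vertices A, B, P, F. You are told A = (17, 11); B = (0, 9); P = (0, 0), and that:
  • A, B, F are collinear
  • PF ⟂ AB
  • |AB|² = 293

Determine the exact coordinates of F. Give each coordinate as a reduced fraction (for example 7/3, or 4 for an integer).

F = (-306/293, 2601/293)

1. F_x = -306/293  [[A, B, F are collinear ⇒ 2x-17y+153=0] ∩ [PF ⟂ AB ⇒ -17x-2y=0]]
2. F_y = 2601/293  [[A, B, F are collinear ⇒ 2x-17y+153=0] ∩ [PF ⟂ AB ⇒ -17x-2y=0]]
   so F = (-306/293, 2601/293)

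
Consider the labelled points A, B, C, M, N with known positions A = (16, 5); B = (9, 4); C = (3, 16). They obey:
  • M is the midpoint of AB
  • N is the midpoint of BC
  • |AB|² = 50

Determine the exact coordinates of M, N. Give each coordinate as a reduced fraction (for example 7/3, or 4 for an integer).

M = (25/2, 9/2)
N = (6, 10)

1. M_x = 25/2  [2·M = A+B = (16, 5)+(9, 4)]
2. M_y = 9/2  [2·M = A+B = (16, 5)+(9, 4)]
   so M = (25/2, 9/2)
3. N_x = 6  [2·N = B+C = (9, 4)+(3, 16)]
4. N_y = 10  [2·N = B+C = (9, 4)+(3, 16)]
   so N = (6, 10)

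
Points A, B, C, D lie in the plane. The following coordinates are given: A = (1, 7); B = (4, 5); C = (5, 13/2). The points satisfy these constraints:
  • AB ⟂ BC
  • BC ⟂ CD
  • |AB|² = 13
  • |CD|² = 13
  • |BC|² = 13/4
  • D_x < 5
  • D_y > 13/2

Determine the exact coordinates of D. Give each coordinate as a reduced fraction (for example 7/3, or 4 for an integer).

1. D_x = 2  [[BC ⟂ CD ⇒ 1x+3/2y-59/4=0] ∩ [|D−(5, 13/2)|²=13]]
2. D_y = 17/2  [[BC ⟂ CD ⇒ 1x+3/2y-59/4=0] ∩ [|D−(5, 13/2)|²=13]]
   so D = (2, 17/2)

D = (2, 17/2)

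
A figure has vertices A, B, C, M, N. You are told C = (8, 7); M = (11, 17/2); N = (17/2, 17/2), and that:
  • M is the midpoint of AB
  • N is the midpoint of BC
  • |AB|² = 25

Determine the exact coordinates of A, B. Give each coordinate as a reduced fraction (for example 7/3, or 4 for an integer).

A = (13, 7)
B = (9, 10)

1. B_x = 9  [B = 2·N−C = 2·(17/2, 17/2)−(8, 7)]
2. B_y = 10  [B = 2·N−C = 2·(17/2, 17/2)−(8, 7)]
   so B = (9, 10)
3. A_x = 13  [A = 2·M−B = 2·(11, 17/2)−(9, 10)]
4. A_y = 7  [A = 2·M−B = 2·(11, 17/2)−(9, 10)]
   so A = (13, 7)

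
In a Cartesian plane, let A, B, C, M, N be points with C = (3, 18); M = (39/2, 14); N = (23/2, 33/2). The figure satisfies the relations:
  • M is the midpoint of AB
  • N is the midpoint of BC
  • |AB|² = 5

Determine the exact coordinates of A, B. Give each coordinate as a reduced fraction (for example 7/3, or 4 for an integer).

1. B_x = 20  [B = 2·N−C = 2·(23/2, 33/2)−(3, 18)]
2. B_y = 15  [B = 2·N−C = 2·(23/2, 33/2)−(3, 18)]
   so B = (20, 15)
3. A_x = 19  [A = 2·M−B = 2·(39/2, 14)−(20, 15)]
4. A_y = 13  [A = 2·M−B = 2·(39/2, 14)−(20, 15)]
   so A = (19, 13)

A = (19, 13)
B = (20, 15)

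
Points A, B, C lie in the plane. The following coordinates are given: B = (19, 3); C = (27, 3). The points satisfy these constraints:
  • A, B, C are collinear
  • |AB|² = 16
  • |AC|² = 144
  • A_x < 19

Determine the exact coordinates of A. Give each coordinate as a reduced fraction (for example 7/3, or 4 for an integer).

1. A_x = 15  [[A, B, C are collinear ⇒ 8y-24=0] ∩ [|A−(19, 3)|²=16]]
2. A_y = 3  [[A, B, C are collinear ⇒ 8y-24=0] ∩ [|A−(19, 3)|²=16]]
   so A = (15, 3)

A = (15, 3)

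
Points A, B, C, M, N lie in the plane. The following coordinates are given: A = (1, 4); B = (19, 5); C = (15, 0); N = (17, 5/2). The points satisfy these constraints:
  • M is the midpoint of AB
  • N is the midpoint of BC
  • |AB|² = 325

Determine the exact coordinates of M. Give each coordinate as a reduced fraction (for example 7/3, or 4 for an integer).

1. M_x = 10  [2·M = A+B = (1, 4)+(19, 5)]
2. M_y = 9/2  [2·M = A+B = (1, 4)+(19, 5)]
   so M = (10, 9/2)

M = (10, 9/2)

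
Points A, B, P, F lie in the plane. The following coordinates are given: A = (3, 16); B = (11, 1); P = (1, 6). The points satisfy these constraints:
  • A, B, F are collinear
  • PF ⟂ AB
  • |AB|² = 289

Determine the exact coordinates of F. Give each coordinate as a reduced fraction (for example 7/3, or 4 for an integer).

1. F_x = 1939/289  [[A, B, F are collinear ⇒ 15x+8y-173=0] ∩ [PF ⟂ AB ⇒ 8x-15y+82=0]]
2. F_y = 2614/289  [[A, B, F are collinear ⇒ 15x+8y-173=0] ∩ [PF ⟂ AB ⇒ 8x-15y+82=0]]
   so F = (1939/289, 2614/289)

F = (1939/289, 2614/289)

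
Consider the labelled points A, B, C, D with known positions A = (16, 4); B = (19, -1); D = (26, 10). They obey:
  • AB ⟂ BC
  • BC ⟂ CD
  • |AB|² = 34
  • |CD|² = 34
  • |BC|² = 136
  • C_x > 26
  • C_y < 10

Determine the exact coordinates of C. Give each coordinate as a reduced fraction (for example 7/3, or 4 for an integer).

1. C_x = 29  [[AB ⟂ BC ⇒ 3x-5y-62=0] ∩ [|C−(26, 10)|²=34]]
2. C_y = 5  [[AB ⟂ BC ⇒ 3x-5y-62=0] ∩ [|C−(26, 10)|²=34]]
   so C = (29, 5)

C = (29, 5)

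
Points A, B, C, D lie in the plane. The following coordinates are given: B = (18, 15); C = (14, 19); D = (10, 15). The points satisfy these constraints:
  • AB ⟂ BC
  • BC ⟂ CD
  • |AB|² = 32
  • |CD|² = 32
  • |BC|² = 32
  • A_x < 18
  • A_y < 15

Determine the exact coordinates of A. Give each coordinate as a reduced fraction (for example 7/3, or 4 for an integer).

1. A_x = 14  [[AB ⟂ BC ⇒ 4x-4y-12=0] ∩ [|A−(18, 15)|²=32]]
2. A_y = 11  [[AB ⟂ BC ⇒ 4x-4y-12=0] ∩ [|A−(18, 15)|²=32]]
   so A = (14, 11)

A = (14, 11)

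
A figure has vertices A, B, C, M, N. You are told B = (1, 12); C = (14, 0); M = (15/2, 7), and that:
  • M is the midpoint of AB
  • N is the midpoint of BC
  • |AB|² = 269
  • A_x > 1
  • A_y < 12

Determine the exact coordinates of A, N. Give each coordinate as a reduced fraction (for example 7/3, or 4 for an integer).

1. A_x = 14  [A = 2·M−B = 2·(15/2, 7)−(1, 12)]
2. A_y = 2  [A = 2·M−B = 2·(15/2, 7)−(1, 12)]
   so A = (14, 2)
3. N_x = 15/2  [2·N = B+C = (1, 12)+(14, 0)]
4. N_y = 6  [2·N = B+C = (1, 12)+(14, 0)]
   so N = (15/2, 6)

A = (14, 2)
N = (15/2, 6)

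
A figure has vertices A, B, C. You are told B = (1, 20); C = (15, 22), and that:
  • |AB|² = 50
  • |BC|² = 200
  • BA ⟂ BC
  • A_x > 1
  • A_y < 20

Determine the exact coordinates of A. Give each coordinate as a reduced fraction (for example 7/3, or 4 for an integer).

1. A_x = 2  [[BA ⟂ BC ⇒ 14x+2y-54=0] ∩ [|A−(1, 20)|²=50]]
2. A_y = 13  [[BA ⟂ BC ⇒ 14x+2y-54=0] ∩ [|A−(1, 20)|²=50]]
   so A = (2, 13)

A = (2, 13)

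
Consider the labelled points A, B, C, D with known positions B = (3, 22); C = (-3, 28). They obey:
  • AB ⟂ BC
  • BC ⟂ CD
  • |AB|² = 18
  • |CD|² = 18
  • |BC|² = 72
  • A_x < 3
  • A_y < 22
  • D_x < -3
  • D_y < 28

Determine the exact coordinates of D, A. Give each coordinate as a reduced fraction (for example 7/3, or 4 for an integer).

D = (-6, 25)
A = (0, 19)

1. D_x = -6  [[BC ⟂ CD ⇒ -6x+6y-186=0] ∩ [|D−(-3, 28)|²=18]]
2. D_y = 25  [[BC ⟂ CD ⇒ -6x+6y-186=0] ∩ [|D−(-3, 28)|²=18]]
   so D = (-6, 25)
3. A_x = 0  [[AB ⟂ BC ⇒ 6x-6y+114=0] ∩ [|A−(3, 22)|²=18]]
4. A_y = 19  [[AB ⟂ BC ⇒ 6x-6y+114=0] ∩ [|A−(3, 22)|²=18]]
   so A = (0, 19)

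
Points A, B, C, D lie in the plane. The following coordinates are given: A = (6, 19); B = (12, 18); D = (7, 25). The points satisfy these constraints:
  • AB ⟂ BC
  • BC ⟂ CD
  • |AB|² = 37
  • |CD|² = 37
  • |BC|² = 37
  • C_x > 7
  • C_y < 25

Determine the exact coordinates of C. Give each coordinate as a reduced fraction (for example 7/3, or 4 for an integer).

C = (13, 24)

1. C_x = 13  [[AB ⟂ BC ⇒ 6x-1y-54=0] ∩ [|C−(7, 25)|²=37]]
2. C_y = 24  [[AB ⟂ BC ⇒ 6x-1y-54=0] ∩ [|C−(7, 25)|²=37]]
   so C = (13, 24)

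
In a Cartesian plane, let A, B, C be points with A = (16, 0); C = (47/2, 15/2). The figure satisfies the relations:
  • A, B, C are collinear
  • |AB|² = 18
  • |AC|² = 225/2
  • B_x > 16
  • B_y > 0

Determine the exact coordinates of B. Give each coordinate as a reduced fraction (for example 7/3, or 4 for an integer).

B = (19, 3)

1. B_x = 19  [[A, B, C are collinear ⇒ 15/2x-15/2y-120=0] ∩ [|B−(16, 0)|²=18]]
2. B_y = 3  [[A, B, C are collinear ⇒ 15/2x-15/2y-120=0] ∩ [|B−(16, 0)|²=18]]
   so B = (19, 3)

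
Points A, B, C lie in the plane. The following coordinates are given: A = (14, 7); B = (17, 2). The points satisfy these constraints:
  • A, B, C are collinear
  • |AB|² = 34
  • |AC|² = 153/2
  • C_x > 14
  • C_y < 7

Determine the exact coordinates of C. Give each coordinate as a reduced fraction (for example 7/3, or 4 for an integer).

1. C_x = 37/2  [[A, B, C are collinear ⇒ 5x+3y-91=0] ∩ [|C−(14, 7)|²=153/2]]
2. C_y = -1/2  [[A, B, C are collinear ⇒ 5x+3y-91=0] ∩ [|C−(14, 7)|²=153/2]]
   so C = (37/2, -1/2)

C = (37/2, -1/2)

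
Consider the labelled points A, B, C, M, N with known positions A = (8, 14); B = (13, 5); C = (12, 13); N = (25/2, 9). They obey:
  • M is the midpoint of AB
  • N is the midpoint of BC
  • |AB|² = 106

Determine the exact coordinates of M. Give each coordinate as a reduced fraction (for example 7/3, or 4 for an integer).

M = (21/2, 19/2)

1. M_x = 21/2  [2·M = A+B = (8, 14)+(13, 5)]
2. M_y = 19/2  [2·M = A+B = (8, 14)+(13, 5)]
   so M = (21/2, 19/2)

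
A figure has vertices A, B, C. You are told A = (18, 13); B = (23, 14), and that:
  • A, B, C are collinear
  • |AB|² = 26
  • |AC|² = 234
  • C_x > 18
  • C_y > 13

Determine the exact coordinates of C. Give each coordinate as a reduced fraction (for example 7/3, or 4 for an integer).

1. C_x = 33  [[A, B, C are collinear ⇒ -1x+5y-47=0] ∩ [|C−(18, 13)|²=234]]
2. C_y = 16  [[A, B, C are collinear ⇒ -1x+5y-47=0] ∩ [|C−(18, 13)|²=234]]
   so C = (33, 16)

C = (33, 16)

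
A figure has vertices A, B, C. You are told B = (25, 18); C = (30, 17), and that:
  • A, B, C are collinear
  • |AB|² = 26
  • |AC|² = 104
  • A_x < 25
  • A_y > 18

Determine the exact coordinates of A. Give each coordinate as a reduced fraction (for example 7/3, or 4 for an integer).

1. A_x = 20  [[A, B, C are collinear ⇒ 1x+5y-115=0] ∩ [|A−(25, 18)|²=26]]
2. A_y = 19  [[A, B, C are collinear ⇒ 1x+5y-115=0] ∩ [|A−(25, 18)|²=26]]
   so A = (20, 19)

A = (20, 19)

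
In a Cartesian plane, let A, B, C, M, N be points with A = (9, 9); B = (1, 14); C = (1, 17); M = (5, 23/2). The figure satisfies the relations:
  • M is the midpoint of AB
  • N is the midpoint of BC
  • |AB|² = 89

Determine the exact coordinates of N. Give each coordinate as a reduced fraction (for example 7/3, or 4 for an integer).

N = (1, 31/2)

1. N_x = 1  [2·N = B+C = (1, 14)+(1, 17)]
2. N_y = 31/2  [2·N = B+C = (1, 14)+(1, 17)]
   so N = (1, 31/2)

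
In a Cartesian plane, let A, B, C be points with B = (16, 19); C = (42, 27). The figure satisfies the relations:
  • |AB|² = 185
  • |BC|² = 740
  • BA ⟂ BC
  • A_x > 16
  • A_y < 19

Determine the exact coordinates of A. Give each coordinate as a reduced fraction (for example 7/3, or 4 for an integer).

A = (20, 6)

1. A_x = 20  [[BA ⟂ BC ⇒ 26x+8y-568=0] ∩ [|A−(16, 19)|²=185]]
2. A_y = 6  [[BA ⟂ BC ⇒ 26x+8y-568=0] ∩ [|A−(16, 19)|²=185]]
   so A = (20, 6)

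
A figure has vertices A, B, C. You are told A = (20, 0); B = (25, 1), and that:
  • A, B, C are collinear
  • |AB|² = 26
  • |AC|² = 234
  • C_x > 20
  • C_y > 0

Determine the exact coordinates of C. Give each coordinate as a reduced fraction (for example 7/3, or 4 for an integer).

1. C_x = 35  [[A, B, C are collinear ⇒ -1x+5y+20=0] ∩ [|C−(20, 0)|²=234]]
2. C_y = 3  [[A, B, C are collinear ⇒ -1x+5y+20=0] ∩ [|C−(20, 0)|²=234]]
   so C = (35, 3)

C = (35, 3)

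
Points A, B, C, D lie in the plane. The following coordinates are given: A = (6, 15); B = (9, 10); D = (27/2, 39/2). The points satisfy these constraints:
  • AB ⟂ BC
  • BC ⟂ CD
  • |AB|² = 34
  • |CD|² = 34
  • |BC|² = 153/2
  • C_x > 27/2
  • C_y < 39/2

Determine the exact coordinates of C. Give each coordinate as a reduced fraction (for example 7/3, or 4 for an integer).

1. C_x = 33/2  [[AB ⟂ BC ⇒ 3x-5y+23=0] ∩ [|C−(27/2, 39/2)|²=34]]
2. C_y = 29/2  [[AB ⟂ BC ⇒ 3x-5y+23=0] ∩ [|C−(27/2, 39/2)|²=34]]
   so C = (33/2, 29/2)

C = (33/2, 29/2)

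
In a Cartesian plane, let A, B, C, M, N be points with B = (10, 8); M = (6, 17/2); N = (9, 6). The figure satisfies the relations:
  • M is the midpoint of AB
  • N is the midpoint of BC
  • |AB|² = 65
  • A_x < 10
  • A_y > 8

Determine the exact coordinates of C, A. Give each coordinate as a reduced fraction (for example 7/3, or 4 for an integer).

1. A_x = 2  [A = 2·M−B = 2·(6, 17/2)−(10, 8)]
2. A_y = 9  [A = 2·M−B = 2·(6, 17/2)−(10, 8)]
   so A = (2, 9)
3. C_x = 8  [C = 2·N−B = 2·(9, 6)−(10, 8)]
4. C_y = 4  [C = 2·N−B = 2·(9, 6)−(10, 8)]
   so C = (8, 4)

C = (8, 4)
A = (2, 9)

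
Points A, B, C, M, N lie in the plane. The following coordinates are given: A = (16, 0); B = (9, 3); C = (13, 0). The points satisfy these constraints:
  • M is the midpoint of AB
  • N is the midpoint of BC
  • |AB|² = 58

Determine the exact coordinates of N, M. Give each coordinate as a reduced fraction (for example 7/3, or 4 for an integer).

1. M_x = 25/2  [2·M = A+B = (16, 0)+(9, 3)]
2. M_y = 3/2  [2·M = A+B = (16, 0)+(9, 3)]
   so M = (25/2, 3/2)
3. N_x = 11  [2·N = B+C = (9, 3)+(13, 0)]
4. N_y = 3/2  [2·N = B+C = (9, 3)+(13, 0)]
   so N = (11, 3/2)

N = (11, 3/2)
M = (25/2, 3/2)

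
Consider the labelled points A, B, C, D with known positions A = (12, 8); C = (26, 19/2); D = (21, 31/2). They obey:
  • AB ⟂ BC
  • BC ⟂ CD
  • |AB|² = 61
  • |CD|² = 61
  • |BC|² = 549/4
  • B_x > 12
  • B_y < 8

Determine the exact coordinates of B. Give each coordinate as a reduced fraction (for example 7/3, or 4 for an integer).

1. B_x = 17  [[BC ⟂ CD ⇒ 5x-6y-73=0] ∩ [|B−(12, 8)|²=61]]
2. B_y = 2  [[BC ⟂ CD ⇒ 5x-6y-73=0] ∩ [|B−(12, 8)|²=61]]
   so B = (17, 2)

B = (17, 2)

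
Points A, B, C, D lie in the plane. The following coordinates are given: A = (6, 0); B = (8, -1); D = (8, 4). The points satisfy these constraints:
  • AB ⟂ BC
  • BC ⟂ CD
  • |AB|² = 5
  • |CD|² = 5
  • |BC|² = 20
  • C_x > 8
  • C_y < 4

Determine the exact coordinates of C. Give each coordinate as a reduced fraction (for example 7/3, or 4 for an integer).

1. C_x = 10  [[AB ⟂ BC ⇒ 2x-1y-17=0] ∩ [|C−(8, 4)|²=5]]
2. C_y = 3  [[AB ⟂ BC ⇒ 2x-1y-17=0] ∩ [|C−(8, 4)|²=5]]
   so C = (10, 3)

C = (10, 3)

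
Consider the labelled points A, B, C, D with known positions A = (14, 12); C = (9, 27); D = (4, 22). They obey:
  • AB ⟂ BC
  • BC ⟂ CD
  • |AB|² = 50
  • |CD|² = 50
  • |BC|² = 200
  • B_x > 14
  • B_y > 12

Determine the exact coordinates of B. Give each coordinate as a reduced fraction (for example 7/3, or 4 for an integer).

B = (19, 17)

1. B_x = 19  [[BC ⟂ CD ⇒ 5x+5y-180=0] ∩ [|B−(14, 12)|²=50]]
2. B_y = 17  [[BC ⟂ CD ⇒ 5x+5y-180=0] ∩ [|B−(14, 12)|²=50]]
   so B = (19, 17)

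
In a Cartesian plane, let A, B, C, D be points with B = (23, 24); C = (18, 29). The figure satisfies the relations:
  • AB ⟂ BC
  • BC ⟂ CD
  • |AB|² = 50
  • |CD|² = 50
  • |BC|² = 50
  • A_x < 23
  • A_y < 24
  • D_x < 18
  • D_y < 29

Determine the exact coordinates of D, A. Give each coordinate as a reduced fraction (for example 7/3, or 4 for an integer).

1. D_x = 13  [[BC ⟂ CD ⇒ -5x+5y-55=0] ∩ [|D−(18, 29)|²=50]]
2. D_y = 24  [[BC ⟂ CD ⇒ -5x+5y-55=0] ∩ [|D−(18, 29)|²=50]]
   so D = (13, 24)
3. A_x = 18  [[AB ⟂ BC ⇒ 5x-5y+5=0] ∩ [|A−(23, 24)|²=50]]
4. A_y = 19  [[AB ⟂ BC ⇒ 5x-5y+5=0] ∩ [|A−(23, 24)|²=50]]
   so A = (18, 19)

D = (13, 24)
A = (18, 19)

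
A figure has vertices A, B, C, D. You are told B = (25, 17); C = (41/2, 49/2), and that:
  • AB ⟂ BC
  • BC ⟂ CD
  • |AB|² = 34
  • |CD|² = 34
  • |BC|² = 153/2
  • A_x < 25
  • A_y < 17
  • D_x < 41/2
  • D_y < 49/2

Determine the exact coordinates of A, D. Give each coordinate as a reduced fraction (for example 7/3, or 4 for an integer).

A = (20, 14)
D = (31/2, 43/2)

1. A_x = 20  [[AB ⟂ BC ⇒ 9/2x-15/2y+15=0] ∩ [|A−(25, 17)|²=34]]
2. A_y = 14  [[AB ⟂ BC ⇒ 9/2x-15/2y+15=0] ∩ [|A−(25, 17)|²=34]]
   so A = (20, 14)
3. D_x = 31/2  [[BC ⟂ CD ⇒ -9/2x+15/2y-183/2=0] ∩ [|D−(41/2, 49/2)|²=34]]
4. D_y = 43/2  [[BC ⟂ CD ⇒ -9/2x+15/2y-183/2=0] ∩ [|D−(41/2, 49/2)|²=34]]
   so D = (31/2, 43/2)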